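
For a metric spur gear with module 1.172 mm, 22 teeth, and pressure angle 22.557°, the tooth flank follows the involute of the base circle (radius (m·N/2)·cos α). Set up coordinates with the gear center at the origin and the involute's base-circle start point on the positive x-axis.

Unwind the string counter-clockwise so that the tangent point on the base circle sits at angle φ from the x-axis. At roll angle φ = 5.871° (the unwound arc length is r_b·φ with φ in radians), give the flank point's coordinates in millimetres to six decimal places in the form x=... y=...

x=11.968081 y=0.004265

pitch radius r_p = m·N/2 = 1.172·22/2 = 12.892000
base radius r_b = r_p·cos α = 12.892000·cos 22.557° = 11.905741
roll angle φ = 5.871° = 0.10246828 rad
x = r_b·(cos φ + φ·sin φ) = 11.905741·(0.99475472 + 0.10246828·0.10228906) = 11.968081
y = r_b·(sin φ − φ·cos φ) = 11.905741·(0.10228906 − 0.10246828·0.99475472) = 0.004265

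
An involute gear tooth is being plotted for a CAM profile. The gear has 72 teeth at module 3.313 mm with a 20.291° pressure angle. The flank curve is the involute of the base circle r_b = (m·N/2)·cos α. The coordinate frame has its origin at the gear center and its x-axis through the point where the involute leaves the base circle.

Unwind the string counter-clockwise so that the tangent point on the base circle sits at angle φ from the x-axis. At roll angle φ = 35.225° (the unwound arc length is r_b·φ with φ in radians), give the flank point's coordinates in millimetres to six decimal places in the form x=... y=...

pitch radius r_p = m·N/2 = 3.313·72/2 = 119.268000
base radius r_b = r_p·cos α = 119.268000·cos 20.291° = 111.866636
roll angle φ = 35.225° = 0.61479223 rad
x = r_b·(cos φ + φ·sin φ) = 111.866636·(0.81689330 + 0.61479223·0.57678881) = 131.051605
y = r_b·(sin φ − φ·cos φ) = 111.866636·(0.57678881 − 0.61479223·0.81689330) = 8.341800

x=131.051605 y=8.341800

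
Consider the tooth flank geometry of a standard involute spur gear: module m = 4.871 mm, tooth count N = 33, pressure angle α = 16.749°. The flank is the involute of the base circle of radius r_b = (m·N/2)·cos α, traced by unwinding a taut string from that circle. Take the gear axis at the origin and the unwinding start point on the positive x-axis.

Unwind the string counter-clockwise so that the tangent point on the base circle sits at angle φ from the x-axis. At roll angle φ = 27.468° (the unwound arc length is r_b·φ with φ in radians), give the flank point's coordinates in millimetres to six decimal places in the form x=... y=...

x=85.304253 y=2.762187

pitch radius r_p = m·N/2 = 4.871·33/2 = 80.371500
base radius r_b = r_p·cos α = 80.371500·cos 16.749° = 76.961851
roll angle φ = 27.468° = 0.47940704 rad
x = r_b·(cos φ + φ·sin φ) = 76.961851·(0.88726858 + 0.47940704·0.46125314) = 85.304253
y = r_b·(sin φ − φ·cos φ) = 76.961851·(0.46125314 − 0.47940704·0.88726858) = 2.762187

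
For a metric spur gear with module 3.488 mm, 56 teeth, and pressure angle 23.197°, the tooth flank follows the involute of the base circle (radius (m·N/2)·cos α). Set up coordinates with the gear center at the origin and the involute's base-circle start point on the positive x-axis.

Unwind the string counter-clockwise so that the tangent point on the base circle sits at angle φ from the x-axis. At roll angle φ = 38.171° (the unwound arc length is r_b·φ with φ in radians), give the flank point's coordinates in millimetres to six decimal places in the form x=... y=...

pitch radius r_p = m·N/2 = 3.488·56/2 = 97.664000
base radius r_b = r_p·cos α = 97.664000·cos 23.197° = 89.768448
roll angle φ = 38.171° = 0.66620963 rad
x = r_b·(cos φ + φ·sin φ) = 89.768448·(0.78616980 + 0.66620963·0.61801056) = 107.533120
y = r_b·(sin φ − φ·cos φ) = 89.768448·(0.61801056 − 0.66620963·0.78616980) = 8.461275

x=107.533120 y=8.461275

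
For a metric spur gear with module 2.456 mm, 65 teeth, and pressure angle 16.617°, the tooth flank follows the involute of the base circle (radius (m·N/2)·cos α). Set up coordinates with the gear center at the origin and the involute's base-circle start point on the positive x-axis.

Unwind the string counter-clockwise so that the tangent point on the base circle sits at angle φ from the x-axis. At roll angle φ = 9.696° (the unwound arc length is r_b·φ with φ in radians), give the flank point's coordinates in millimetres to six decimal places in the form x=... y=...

x=77.573914 y=0.123205

pitch radius r_p = m·N/2 = 2.456·65/2 = 79.820000
base radius r_b = r_p·cos α = 79.820000·cos 16.617° = 76.486539
roll angle φ = 9.696° = 0.16922712 rad
x = r_b·(cos φ + φ·sin φ) = 76.486539·(0.98571523 + 0.16922712·0.16842056) = 77.573914
y = r_b·(sin φ − φ·cos φ) = 76.486539·(0.16842056 − 0.16922712·0.98571523) = 0.123205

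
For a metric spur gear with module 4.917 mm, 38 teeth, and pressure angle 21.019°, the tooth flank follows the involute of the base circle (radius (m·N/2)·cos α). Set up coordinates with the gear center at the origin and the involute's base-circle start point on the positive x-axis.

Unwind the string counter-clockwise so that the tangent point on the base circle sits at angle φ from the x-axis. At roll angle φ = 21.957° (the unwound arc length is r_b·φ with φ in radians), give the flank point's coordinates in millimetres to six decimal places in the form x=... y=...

x=93.377136 y=1.612088

pitch radius r_p = m·N/2 = 4.917·38/2 = 93.423000
base radius r_b = r_p·cos α = 93.423000·cos 21.019° = 87.206777
roll angle φ = 21.957° = 0.38322194 rad
x = r_b·(cos φ + φ·sin φ) = 87.206777·(0.92746473 + 0.38322194·0.37391064) = 93.377136
y = r_b·(sin φ − φ·cos φ) = 87.206777·(0.37391064 − 0.38322194·0.92746473) = 1.612088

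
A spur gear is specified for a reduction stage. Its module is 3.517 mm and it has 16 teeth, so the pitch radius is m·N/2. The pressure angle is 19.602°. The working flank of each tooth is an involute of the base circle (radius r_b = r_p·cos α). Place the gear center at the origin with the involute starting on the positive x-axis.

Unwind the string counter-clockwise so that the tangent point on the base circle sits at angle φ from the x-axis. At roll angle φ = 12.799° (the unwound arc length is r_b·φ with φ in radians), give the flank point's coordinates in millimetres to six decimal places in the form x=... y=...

x=27.158491 y=0.097995

pitch radius r_p = m·N/2 = 3.517·16/2 = 28.136000
base radius r_b = r_p·cos α = 28.136000·cos 19.602° = 26.505399
roll angle φ = 12.799° = 0.22338469 rad
x = r_b·(cos φ + φ·sin φ) = 26.505399·(0.97515322 + 0.22338469·0.22153148) = 27.158491
y = r_b·(sin φ − φ·cos φ) = 26.505399·(0.22153148 − 0.22338469·0.97515322) = 0.097995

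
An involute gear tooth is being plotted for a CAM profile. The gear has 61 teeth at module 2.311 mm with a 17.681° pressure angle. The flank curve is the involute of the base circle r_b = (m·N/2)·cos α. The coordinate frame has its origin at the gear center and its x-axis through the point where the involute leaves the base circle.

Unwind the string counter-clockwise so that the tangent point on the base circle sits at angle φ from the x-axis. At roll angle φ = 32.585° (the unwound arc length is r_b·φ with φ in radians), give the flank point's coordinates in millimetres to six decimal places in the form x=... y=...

x=77.153781 y=3.985989

pitch radius r_p = m·N/2 = 2.311·61/2 = 70.485500
base radius r_b = r_p·cos α = 70.485500·cos 17.681° = 67.155924
roll angle φ = 32.585° = 0.56871554 rad
x = r_b·(cos φ + φ·sin φ) = 67.155924·(0.84259342 + 0.56871554·0.53855021) = 77.153781
y = r_b·(sin φ − φ·cos φ) = 67.155924·(0.53855021 − 0.56871554·0.84259342) = 3.985989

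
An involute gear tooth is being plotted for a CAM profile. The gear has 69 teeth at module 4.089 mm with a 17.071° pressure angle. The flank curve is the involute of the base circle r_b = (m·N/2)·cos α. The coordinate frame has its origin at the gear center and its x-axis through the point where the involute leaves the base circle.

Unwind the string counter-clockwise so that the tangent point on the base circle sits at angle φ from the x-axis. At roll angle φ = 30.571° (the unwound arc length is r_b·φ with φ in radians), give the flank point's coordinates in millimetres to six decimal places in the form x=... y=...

pitch radius r_p = m·N/2 = 4.089·69/2 = 141.070500
base radius r_b = r_p·cos α = 141.070500·cos 17.071° = 134.855176
roll angle φ = 30.571° = 0.53356461 rad
x = r_b·(cos φ + φ·sin φ) = 134.855176·(0.86099957 + 0.53356461·0.50860569) = 152.706436
y = r_b·(sin φ − φ·cos φ) = 134.855176·(0.50860569 − 0.53356461·0.86099957) = 6.635791

x=152.706436 y=6.635791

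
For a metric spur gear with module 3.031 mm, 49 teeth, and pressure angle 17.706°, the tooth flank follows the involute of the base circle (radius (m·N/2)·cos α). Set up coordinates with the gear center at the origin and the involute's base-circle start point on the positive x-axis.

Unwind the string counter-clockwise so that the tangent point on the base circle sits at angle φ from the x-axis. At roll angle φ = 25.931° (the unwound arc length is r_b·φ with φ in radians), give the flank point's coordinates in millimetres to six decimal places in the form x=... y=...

x=77.620018 y=2.141524

pitch radius r_p = m·N/2 = 3.031·49/2 = 74.259500
base radius r_b = r_p·cos α = 74.259500·cos 17.706° = 70.741801
roll angle φ = 25.931° = 0.45258133 rad
x = r_b·(cos φ + φ·sin φ) = 70.741801·(0.89932131 + 0.45258133·0.43728843) = 77.620018
y = r_b·(sin φ − φ·cos φ) = 70.741801·(0.43728843 − 0.45258133·0.89932131) = 2.141524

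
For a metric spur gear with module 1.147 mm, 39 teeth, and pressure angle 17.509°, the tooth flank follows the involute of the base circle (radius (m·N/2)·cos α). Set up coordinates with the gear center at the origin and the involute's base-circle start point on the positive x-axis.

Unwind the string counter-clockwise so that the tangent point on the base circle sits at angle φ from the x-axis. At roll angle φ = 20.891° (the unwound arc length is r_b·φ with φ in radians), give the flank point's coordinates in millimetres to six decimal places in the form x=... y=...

x=22.701354 y=0.340095

pitch radius r_p = m·N/2 = 1.147·39/2 = 22.366500
base radius r_b = r_p·cos α = 22.366500·cos 17.509° = 21.330253
roll angle φ = 20.891° = 0.36461673 rad
x = r_b·(cos φ + φ·sin φ) = 21.330253·(0.93426050 + 0.36461673·0.35659125) = 22.701354
y = r_b·(sin φ − φ·cos φ) = 21.330253·(0.35659125 − 0.36461673·0.93426050) = 0.340095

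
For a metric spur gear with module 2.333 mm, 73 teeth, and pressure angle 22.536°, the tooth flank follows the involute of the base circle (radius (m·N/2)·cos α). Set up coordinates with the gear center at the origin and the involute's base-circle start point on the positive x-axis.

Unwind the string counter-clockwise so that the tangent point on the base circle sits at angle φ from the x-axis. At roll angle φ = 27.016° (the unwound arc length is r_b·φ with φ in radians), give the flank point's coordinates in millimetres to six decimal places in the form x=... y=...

x=86.915329 y=2.687802

pitch radius r_p = m·N/2 = 2.333·73/2 = 85.154500
base radius r_b = r_p·cos α = 85.154500·cos 22.536° = 78.652009
roll angle φ = 27.016° = 0.47151815 rad
x = r_b·(cos φ + φ·sin φ) = 78.652009·(0.89087971 + 0.47151815·0.45423930) = 86.915329
y = r_b·(sin φ − φ·cos φ) = 78.652009·(0.45423930 − 0.47151815·0.89087971) = 2.687802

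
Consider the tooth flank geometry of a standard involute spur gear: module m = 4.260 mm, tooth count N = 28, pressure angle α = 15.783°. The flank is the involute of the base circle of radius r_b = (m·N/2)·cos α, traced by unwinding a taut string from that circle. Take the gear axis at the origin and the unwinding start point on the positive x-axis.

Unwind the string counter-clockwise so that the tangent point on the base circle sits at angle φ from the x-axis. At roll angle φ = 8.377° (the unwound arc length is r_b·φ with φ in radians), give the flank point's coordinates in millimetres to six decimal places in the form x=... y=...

pitch radius r_p = m·N/2 = 4.260·28/2 = 59.640000
base radius r_b = r_p·cos α = 59.640000·cos 15.783° = 57.391497
roll angle φ = 8.377° = 0.14620623 rad
x = r_b·(cos φ + φ·sin φ) = 57.391497·(0.98933089 + 0.14620623·0.14568590) = 58.001630
y = r_b·(sin φ − φ·cos φ) = 57.391497·(0.14568590 − 0.14620623·0.98933089) = 0.059662

x=58.001630 y=0.059662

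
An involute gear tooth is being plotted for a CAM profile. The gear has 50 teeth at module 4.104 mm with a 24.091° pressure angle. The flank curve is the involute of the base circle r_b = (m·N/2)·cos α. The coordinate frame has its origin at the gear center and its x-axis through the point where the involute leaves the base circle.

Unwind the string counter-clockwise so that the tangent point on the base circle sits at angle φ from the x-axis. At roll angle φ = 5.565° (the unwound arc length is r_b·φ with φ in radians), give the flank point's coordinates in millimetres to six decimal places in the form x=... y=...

x=94.104124 y=0.028580

pitch radius r_p = m·N/2 = 4.104·50/2 = 102.600000
base radius r_b = r_p·cos α = 102.600000·cos 24.091° = 93.663366
roll angle φ = 5.565° = 0.09712757 rad
x = r_b·(cos φ + φ·sin φ) = 93.663366·(0.99528682 + 0.09712757·0.09697493) = 94.104124
y = r_b·(sin φ − φ·cos φ) = 93.663366·(0.09697493 − 0.09712757·0.99528682) = 0.028580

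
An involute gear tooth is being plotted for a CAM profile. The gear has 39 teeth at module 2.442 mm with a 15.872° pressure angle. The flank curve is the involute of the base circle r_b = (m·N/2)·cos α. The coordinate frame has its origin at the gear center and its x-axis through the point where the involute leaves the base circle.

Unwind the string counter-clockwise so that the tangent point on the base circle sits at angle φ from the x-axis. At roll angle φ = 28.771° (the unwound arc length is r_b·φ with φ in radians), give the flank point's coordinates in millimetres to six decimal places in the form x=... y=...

x=51.219321 y=1.884881

pitch radius r_p = m·N/2 = 2.442·39/2 = 47.619000
base radius r_b = r_p·cos α = 47.619000·cos 15.872° = 45.803529
roll angle φ = 28.771° = 0.50214868 rad
x = r_b·(cos φ + φ·sin φ) = 45.803529·(0.87655041 + 0.50214868·0.48131007) = 51.219321
y = r_b·(sin φ − φ·cos φ) = 45.803529·(0.48131007 − 0.50214868·0.87655041) = 1.884881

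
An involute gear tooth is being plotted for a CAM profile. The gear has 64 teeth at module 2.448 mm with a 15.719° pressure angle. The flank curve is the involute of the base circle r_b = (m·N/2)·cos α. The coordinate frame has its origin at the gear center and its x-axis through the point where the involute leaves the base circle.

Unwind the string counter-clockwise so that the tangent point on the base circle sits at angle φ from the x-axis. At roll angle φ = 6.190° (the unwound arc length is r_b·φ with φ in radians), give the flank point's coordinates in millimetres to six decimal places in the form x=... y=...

pitch radius r_p = m·N/2 = 2.448·64/2 = 78.336000
base radius r_b = r_p·cos α = 78.336000·cos 15.719° = 75.406387
roll angle φ = 6.190° = 0.10803588 rad
x = r_b·(cos φ + φ·sin φ) = 75.406387·(0.99416980 + 0.10803588·0.10782584) = 75.845166
y = r_b·(sin φ − φ·cos φ) = 75.406387·(0.10782584 − 0.10803588·0.99416980) = 0.031658

x=75.845166 y=0.031658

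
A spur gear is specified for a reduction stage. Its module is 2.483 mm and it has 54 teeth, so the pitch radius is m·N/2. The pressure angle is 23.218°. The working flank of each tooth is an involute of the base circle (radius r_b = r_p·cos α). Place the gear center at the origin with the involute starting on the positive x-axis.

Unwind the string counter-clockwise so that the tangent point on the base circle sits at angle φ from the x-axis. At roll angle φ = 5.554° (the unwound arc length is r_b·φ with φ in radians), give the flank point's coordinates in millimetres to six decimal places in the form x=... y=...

x=61.900239 y=0.018689

pitch radius r_p = m·N/2 = 2.483·54/2 = 67.041000
base radius r_b = r_p·cos α = 67.041000·cos 23.218° = 61.611452
roll angle φ = 5.554° = 0.09693559 rad
x = r_b·(cos φ + φ·sin φ) = 61.611452·(0.99530542 + 0.09693559·0.09678385) = 61.900239
y = r_b·(sin φ − φ·cos φ) = 61.611452·(0.09678385 − 0.09693559·0.99530542) = 0.018689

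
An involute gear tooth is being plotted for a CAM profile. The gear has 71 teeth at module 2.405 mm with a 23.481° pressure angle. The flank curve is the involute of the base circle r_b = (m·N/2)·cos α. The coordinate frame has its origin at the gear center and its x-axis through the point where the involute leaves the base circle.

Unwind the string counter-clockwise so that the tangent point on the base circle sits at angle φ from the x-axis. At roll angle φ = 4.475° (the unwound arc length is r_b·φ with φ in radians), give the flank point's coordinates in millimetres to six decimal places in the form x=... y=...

pitch radius r_p = m·N/2 = 2.405·71/2 = 85.377500
base radius r_b = r_p·cos α = 85.377500·cos 23.481° = 78.307582
roll angle φ = 4.475° = 0.07810348 rad
x = r_b·(cos φ + φ·sin φ) = 78.307582·(0.99695147 + 0.07810348·0.07802410) = 78.546062
y = r_b·(sin φ − φ·cos φ) = 78.307582·(0.07802410 − 0.07810348·0.99695147) = 0.012429

x=78.546062 y=0.012429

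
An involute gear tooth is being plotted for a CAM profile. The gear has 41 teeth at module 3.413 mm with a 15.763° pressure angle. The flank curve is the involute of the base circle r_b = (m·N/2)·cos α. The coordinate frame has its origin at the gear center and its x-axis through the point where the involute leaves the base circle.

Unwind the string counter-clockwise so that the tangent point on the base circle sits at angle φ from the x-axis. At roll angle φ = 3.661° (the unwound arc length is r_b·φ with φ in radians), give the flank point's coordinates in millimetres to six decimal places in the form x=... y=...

pitch radius r_p = m·N/2 = 3.413·41/2 = 69.966500
base radius r_b = r_p·cos α = 69.966500·cos 15.763° = 67.335313
roll angle φ = 3.661° = 0.06389650 rad
x = r_b·(cos φ + φ·sin φ) = 67.335313·(0.99795931 + 0.06389650·0.06385303) = 67.472630
y = r_b·(sin φ − φ·cos φ) = 67.335313·(0.06385303 − 0.06389650·0.99795931) = 0.005853

x=67.472630 y=0.005853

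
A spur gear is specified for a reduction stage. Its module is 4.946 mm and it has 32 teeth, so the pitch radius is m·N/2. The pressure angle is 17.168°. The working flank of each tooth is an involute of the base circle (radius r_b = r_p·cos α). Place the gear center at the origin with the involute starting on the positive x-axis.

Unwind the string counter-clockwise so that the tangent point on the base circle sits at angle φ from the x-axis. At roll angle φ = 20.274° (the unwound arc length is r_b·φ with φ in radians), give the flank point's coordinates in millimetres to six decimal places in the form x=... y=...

x=80.196328 y=1.102709

pitch radius r_p = m·N/2 = 4.946·32/2 = 79.136000
base radius r_b = r_p·cos α = 79.136000·cos 17.168° = 75.609966
roll angle φ = 20.274° = 0.35384805 rad
x = r_b·(cos φ + φ·sin φ) = 75.609966·(0.93804627 + 0.35384805·0.34651002) = 80.196328
y = r_b·(sin φ − φ·cos φ) = 75.609966·(0.34651002 − 0.35384805·0.93804627) = 1.102709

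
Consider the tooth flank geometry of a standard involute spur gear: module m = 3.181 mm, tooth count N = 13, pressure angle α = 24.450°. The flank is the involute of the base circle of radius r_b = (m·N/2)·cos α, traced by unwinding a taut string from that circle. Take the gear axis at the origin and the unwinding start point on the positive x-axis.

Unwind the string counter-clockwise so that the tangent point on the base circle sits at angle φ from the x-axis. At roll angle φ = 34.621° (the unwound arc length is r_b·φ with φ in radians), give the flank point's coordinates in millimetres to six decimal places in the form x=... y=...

pitch radius r_p = m·N/2 = 3.181·13/2 = 20.676500
base radius r_b = r_p·cos α = 20.676500·cos 24.450° = 18.822290
roll angle φ = 34.621° = 0.60425044 rad
x = r_b·(cos φ + φ·sin φ) = 18.822290·(0.82292819 + 0.60425044·0.56814540) = 21.951124
y = r_b·(sin φ − φ·cos φ) = 18.822290·(0.56814540 − 0.60425044·0.82292819) = 1.334325

x=21.951124 y=1.334325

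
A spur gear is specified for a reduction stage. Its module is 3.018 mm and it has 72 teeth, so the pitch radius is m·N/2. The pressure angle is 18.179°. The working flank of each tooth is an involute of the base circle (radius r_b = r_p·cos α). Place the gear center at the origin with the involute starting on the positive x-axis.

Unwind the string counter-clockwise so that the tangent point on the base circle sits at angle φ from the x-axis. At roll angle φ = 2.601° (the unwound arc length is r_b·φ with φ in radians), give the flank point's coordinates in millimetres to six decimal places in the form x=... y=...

x=103.331302 y=0.003218

pitch radius r_p = m·N/2 = 3.018·72/2 = 108.648000
base radius r_b = r_p·cos α = 108.648000·cos 18.179° = 103.224994
roll angle φ = 2.601° = 0.04539601 rad
x = r_b·(cos φ + φ·sin φ) = 103.224994·(0.99896978 + 0.04539601·0.04538042) = 103.331302
y = r_b·(sin φ − φ·cos φ) = 103.224994·(0.04538042 − 0.04539601·0.99896978) = 0.003218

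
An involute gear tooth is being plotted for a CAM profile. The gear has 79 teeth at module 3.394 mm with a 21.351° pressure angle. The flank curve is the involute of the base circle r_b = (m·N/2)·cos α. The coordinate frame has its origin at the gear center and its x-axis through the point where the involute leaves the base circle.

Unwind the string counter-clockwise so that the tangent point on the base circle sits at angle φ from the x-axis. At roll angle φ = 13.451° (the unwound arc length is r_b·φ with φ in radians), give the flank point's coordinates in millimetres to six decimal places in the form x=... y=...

x=128.255495 y=0.535561

pitch radius r_p = m·N/2 = 3.394·79/2 = 134.063000
base radius r_b = r_p·cos α = 134.063000·cos 21.351° = 124.861924
roll angle φ = 13.451° = 0.23476424 rad
x = r_b·(cos φ + φ·sin φ) = 124.861924·(0.97256921 + 0.23476424·0.23261370) = 128.255495
y = r_b·(sin φ − φ·cos φ) = 124.861924·(0.23261370 − 0.23476424·0.97256921) = 0.535561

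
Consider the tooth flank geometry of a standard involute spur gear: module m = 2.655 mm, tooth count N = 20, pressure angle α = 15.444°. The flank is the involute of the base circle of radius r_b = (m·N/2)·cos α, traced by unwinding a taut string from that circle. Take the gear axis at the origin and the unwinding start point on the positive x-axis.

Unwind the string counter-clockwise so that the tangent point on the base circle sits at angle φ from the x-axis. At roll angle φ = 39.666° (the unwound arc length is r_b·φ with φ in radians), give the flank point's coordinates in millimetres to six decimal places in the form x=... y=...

pitch radius r_p = m·N/2 = 2.655·20/2 = 26.550000
base radius r_b = r_p·cos α = 26.550000·cos 15.444° = 25.591311
roll angle φ = 39.666° = 0.69230230 rad
x = r_b·(cos φ + φ·sin φ) = 25.591311·(0.76977847 + 0.69230230·0.63831113) = 31.008550
y = r_b·(sin φ − φ·cos φ) = 25.591311·(0.63831113 − 0.69230230·0.76977847) = 2.697112

x=31.008550 y=2.697112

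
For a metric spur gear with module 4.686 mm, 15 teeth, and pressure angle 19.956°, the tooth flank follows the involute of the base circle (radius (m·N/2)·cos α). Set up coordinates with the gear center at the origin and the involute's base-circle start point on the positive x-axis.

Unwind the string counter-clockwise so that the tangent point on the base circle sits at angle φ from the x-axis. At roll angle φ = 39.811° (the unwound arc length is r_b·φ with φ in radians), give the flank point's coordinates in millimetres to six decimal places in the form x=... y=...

x=40.072186 y=3.518654

pitch radius r_p = m·N/2 = 4.686·15/2 = 35.145000
base radius r_b = r_p·cos α = 35.145000·cos 19.956° = 33.034718
roll angle φ = 39.811° = 0.69483303 rad
x = r_b·(cos φ + φ·sin φ) = 33.034718·(0.76816062 + 0.69483303·0.64025719) = 40.072186
y = r_b·(sin φ − φ·cos φ) = 33.034718·(0.64025719 − 0.69483303·0.76816062) = 3.518654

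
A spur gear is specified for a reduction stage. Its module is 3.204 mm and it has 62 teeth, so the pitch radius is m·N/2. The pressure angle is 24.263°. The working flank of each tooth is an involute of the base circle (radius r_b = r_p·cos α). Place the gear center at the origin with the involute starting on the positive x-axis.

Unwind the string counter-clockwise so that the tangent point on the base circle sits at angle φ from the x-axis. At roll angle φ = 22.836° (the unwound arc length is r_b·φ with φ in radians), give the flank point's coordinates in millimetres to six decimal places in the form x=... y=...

pitch radius r_p = m·N/2 = 3.204·62/2 = 99.324000
base radius r_b = r_p·cos α = 99.324000·cos 24.263° = 90.550595
roll angle φ = 22.836° = 0.39856339 rad
x = r_b·(cos φ + φ·sin φ) = 90.550595·(0.92161949 + 0.39856339·0.38809473) = 97.459591
y = r_b·(sin φ − φ·cos φ) = 90.550595·(0.38809473 − 0.39856339·0.92161949) = 1.880822

x=97.459591 y=1.880822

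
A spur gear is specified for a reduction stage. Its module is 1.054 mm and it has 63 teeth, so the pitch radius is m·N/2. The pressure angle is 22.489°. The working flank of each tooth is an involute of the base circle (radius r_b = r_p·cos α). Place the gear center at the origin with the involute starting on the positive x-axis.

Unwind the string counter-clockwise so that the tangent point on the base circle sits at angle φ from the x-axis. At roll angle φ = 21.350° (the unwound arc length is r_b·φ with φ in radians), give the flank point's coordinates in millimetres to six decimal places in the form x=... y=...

x=32.732518 y=0.521751

pitch radius r_p = m·N/2 = 1.054·63/2 = 33.201000
base radius r_b = r_p·cos α = 33.201000·cos 22.489° = 30.676163
roll angle φ = 21.350° = 0.37262780 rad
x = r_b·(cos φ + φ·sin φ) = 30.676163·(0.93137388 + 0.37262780·0.36406415) = 32.732518
y = r_b·(sin φ − φ·cos φ) = 30.676163·(0.36406415 − 0.37262780·0.93137388) = 0.521751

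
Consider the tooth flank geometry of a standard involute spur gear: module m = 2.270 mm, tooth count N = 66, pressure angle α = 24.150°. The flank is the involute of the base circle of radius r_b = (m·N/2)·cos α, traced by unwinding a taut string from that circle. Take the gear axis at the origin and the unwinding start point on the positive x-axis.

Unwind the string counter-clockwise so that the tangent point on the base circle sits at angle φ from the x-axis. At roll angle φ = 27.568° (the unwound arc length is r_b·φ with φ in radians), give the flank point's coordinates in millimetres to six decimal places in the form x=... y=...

x=75.813811 y=2.479710

pitch radius r_p = m·N/2 = 2.270·66/2 = 74.910000
base radius r_b = r_p·cos α = 74.910000·cos 24.150° = 68.353689
roll angle φ = 27.568° = 0.48115237 rad
x = r_b·(cos φ + φ·sin φ) = 68.353689·(0.88646219 + 0.48115237·0.46280101) = 75.813811
y = r_b·(sin φ − φ·cos φ) = 68.353689·(0.46280101 − 0.48115237·0.88646219) = 2.479710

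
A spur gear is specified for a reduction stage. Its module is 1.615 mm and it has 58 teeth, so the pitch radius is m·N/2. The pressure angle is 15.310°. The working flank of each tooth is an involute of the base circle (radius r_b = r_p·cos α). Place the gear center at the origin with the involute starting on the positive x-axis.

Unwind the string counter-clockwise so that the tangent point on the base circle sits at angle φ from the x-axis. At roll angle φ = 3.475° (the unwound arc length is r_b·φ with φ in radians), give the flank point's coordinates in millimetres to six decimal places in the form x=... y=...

x=45.255896 y=0.003358

pitch radius r_p = m·N/2 = 1.615·58/2 = 46.835000
base radius r_b = r_p·cos α = 46.835000·cos 15.310° = 45.172889
roll angle φ = 3.475° = 0.06065019 rad
x = r_b·(cos φ + φ·sin φ) = 45.172889·(0.99816134 + 0.06065019·0.06061302) = 45.255896
y = r_b·(sin φ − φ·cos φ) = 45.172889·(0.06061302 − 0.06065019·0.99816134) = 0.003358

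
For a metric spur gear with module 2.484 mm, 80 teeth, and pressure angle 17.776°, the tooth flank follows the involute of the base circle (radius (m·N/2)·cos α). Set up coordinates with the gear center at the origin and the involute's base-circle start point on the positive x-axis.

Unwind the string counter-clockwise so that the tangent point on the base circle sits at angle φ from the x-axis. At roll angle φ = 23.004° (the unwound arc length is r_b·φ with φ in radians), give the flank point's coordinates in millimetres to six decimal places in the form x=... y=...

pitch radius r_p = m·N/2 = 2.484·80/2 = 99.360000
base radius r_b = r_p·cos α = 99.360000·cos 17.776° = 94.616291
roll angle φ = 23.004° = 0.40149554 rad
x = r_b·(cos φ + φ·sin φ) = 94.616291·(0.92047757 + 0.40149554·0.39079539) = 101.937717
y = r_b·(sin φ − φ·cos φ) = 94.616291·(0.39079539 − 0.40149554·0.92047757) = 2.008491

x=101.937717 y=2.008491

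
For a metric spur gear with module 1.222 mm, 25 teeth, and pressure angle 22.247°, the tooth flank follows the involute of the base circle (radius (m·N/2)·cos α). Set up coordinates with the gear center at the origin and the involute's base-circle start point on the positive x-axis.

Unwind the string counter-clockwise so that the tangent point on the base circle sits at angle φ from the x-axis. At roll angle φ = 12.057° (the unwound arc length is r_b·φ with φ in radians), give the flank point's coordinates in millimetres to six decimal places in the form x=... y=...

x=14.447509 y=0.043721

pitch radius r_p = m·N/2 = 1.222·25/2 = 15.275000
base radius r_b = r_p·cos α = 15.275000·cos 22.247° = 14.137934
roll angle φ = 12.057° = 0.21043435 rad
x = r_b·(cos φ + φ·sin φ) = 14.137934·(0.97794028 + 0.21043435·0.20888469) = 14.447509
y = r_b·(sin φ − φ·cos φ) = 14.137934·(0.20888469 − 0.21043435·0.97794028) = 0.043721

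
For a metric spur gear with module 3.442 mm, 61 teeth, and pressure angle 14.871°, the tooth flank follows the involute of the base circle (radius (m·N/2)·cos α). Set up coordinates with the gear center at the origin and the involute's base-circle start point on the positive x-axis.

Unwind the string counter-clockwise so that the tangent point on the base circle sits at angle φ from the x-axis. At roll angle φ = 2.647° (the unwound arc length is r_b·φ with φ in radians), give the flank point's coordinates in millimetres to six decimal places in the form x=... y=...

x=101.572999 y=0.003334

pitch radius r_p = m·N/2 = 3.442·61/2 = 104.981000
base radius r_b = r_p·cos α = 104.981000·cos 14.871° = 101.464777
roll angle φ = 2.647° = 0.04619887 rad
x = r_b·(cos φ + φ·sin φ) = 101.464777·(0.99893302 + 0.04619887·0.04618243) = 101.572999
y = r_b·(sin φ − φ·cos φ) = 101.464777·(0.04618243 − 0.04619887·0.99893302) = 0.003334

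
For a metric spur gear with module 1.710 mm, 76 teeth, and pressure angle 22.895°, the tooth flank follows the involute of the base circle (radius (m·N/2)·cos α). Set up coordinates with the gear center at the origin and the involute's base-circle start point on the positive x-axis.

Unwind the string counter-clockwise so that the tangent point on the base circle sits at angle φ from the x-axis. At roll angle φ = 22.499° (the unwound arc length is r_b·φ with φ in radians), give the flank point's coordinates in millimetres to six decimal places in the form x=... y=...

x=64.299672 y=1.189684

pitch radius r_p = m·N/2 = 1.710·76/2 = 64.980000
base radius r_b = r_p·cos α = 64.980000·cos 22.895° = 59.860834
roll angle φ = 22.499° = 0.39268163 rad
x = r_b·(cos φ + φ·sin φ) = 59.860834·(0.92388621 + 0.39268163·0.38266731) = 64.299672
y = r_b·(sin φ − φ·cos φ) = 59.860834·(0.38266731 − 0.39268163·0.92388621) = 1.189684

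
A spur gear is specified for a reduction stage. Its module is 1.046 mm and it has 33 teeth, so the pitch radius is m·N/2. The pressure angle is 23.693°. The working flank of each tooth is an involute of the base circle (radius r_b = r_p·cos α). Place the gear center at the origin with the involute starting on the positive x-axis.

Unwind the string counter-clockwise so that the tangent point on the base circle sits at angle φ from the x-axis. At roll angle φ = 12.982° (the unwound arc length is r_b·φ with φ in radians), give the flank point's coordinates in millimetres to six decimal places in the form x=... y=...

x=16.204755 y=0.060965

pitch radius r_p = m·N/2 = 1.046·33/2 = 17.259000
base radius r_b = r_p·cos α = 17.259000·cos 23.693° = 15.804268
roll angle φ = 12.982° = 0.22657864 rad
x = r_b·(cos φ + φ·sin φ) = 15.804268·(0.97444069 + 0.22657864·0.22464494) = 16.204755
y = r_b·(sin φ − φ·cos φ) = 15.804268·(0.22464494 − 0.22657864·0.97444069) = 0.060965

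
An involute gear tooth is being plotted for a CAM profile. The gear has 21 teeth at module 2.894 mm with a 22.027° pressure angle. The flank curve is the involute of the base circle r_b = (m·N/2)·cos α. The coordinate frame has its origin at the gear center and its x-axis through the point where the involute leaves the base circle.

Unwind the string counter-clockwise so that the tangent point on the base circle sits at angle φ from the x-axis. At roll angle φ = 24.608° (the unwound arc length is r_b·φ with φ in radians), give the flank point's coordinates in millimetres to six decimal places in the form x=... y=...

pitch radius r_p = m·N/2 = 2.894·21/2 = 30.387000
base radius r_b = r_p·cos α = 30.387000·cos 22.027° = 28.168968
roll angle φ = 24.608° = 0.42949062 rad
x = r_b·(cos φ + φ·sin φ) = 28.168968·(0.90917798 + 0.42949062·0.41640774) = 30.648435
y = r_b·(sin φ − φ·cos φ) = 28.168968·(0.41640774 − 0.42949062·0.90917798) = 0.730262

x=30.648435 y=0.730262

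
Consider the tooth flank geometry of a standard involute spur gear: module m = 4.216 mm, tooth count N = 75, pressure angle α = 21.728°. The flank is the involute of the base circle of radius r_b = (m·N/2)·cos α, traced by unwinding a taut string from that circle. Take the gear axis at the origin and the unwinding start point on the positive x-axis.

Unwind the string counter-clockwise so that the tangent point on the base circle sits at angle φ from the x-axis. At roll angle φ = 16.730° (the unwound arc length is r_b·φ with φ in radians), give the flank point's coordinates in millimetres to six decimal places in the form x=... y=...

pitch radius r_p = m·N/2 = 4.216·75/2 = 158.100000
base radius r_b = r_p·cos α = 158.100000·cos 21.728° = 146.867275
roll angle φ = 16.730° = 0.29199358 rad
x = r_b·(cos φ + φ·sin φ) = 146.867275·(0.95767190 + 0.29199358·0.28786200) = 152.995423
y = r_b·(sin φ − φ·cos φ) = 146.867275·(0.28786200 − 0.29199358·0.95767190) = 1.208416

x=152.995423 y=1.208416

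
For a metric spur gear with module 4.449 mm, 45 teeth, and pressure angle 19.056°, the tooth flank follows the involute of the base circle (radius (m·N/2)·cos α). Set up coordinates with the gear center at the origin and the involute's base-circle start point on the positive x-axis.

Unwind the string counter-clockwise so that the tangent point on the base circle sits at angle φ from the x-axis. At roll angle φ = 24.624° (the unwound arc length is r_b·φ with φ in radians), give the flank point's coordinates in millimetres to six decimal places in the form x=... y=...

pitch radius r_p = m·N/2 = 4.449·45/2 = 100.102500
base radius r_b = r_p·cos α = 100.102500·cos 19.056° = 94.616875
roll angle φ = 24.624° = 0.42976988 rad
x = r_b·(cos φ + φ·sin φ) = 94.616875·(0.90906166 + 0.42976988·0.41666162) = 102.955485
y = r_b·(sin φ − φ·cos φ) = 94.616875·(0.41666162 − 0.42976988·0.90906166) = 2.457607

x=102.955485 y=2.457607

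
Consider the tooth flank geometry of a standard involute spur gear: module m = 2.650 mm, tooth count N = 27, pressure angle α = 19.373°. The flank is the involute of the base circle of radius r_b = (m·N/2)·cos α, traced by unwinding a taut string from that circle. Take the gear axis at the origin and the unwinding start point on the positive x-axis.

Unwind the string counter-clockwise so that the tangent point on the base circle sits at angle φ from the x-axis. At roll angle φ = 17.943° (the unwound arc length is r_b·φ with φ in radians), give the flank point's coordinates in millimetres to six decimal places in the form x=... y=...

x=35.363966 y=0.342134

pitch radius r_p = m·N/2 = 2.650·27/2 = 35.775000
base radius r_b = r_p·cos α = 35.775000·cos 19.373° = 33.749387
roll angle φ = 17.943° = 0.31316443 rad
x = r_b·(cos φ + φ·sin φ) = 33.749387·(0.95136347 + 0.31316443·0.30807069) = 35.363966
y = r_b·(sin φ − φ·cos φ) = 33.749387·(0.30807069 − 0.31316443·0.95136347) = 0.342134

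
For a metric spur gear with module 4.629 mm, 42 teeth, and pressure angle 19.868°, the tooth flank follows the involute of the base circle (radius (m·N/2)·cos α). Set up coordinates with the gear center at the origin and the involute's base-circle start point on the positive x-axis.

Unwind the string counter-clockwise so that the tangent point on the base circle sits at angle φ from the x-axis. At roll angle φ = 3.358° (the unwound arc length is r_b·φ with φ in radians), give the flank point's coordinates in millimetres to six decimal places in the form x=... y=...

pitch radius r_p = m·N/2 = 4.629·42/2 = 97.209000
base radius r_b = r_p·cos α = 97.209000·cos 19.868° = 91.422934
roll angle φ = 3.358° = 0.05860816 rad
x = r_b·(cos φ + φ·sin φ) = 91.422934·(0.99828303 + 0.05860816·0.05857461) = 91.579814
y = r_b·(sin φ − φ·cos φ) = 91.422934·(0.05857461 − 0.05860816·0.99828303) = 0.006133

x=91.579814 y=0.006133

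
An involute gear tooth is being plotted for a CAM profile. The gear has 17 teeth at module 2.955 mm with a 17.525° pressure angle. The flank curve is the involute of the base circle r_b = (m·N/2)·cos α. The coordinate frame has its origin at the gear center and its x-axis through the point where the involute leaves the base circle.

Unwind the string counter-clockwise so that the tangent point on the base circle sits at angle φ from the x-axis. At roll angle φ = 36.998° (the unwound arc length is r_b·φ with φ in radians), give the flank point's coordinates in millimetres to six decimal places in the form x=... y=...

pitch radius r_p = m·N/2 = 2.955·17/2 = 25.117500
base radius r_b = r_p·cos α = 25.117500·cos 17.525° = 23.951688
roll angle φ = 36.998° = 0.64573692 rad
x = r_b·(cos φ + φ·sin φ) = 23.951688·(0.79865652 + 0.64573692·0.60178715) = 28.436706
y = r_b·(sin φ − φ·cos φ) = 23.951688·(0.60178715 − 0.64573692·0.79865652) = 2.061406

x=28.436706 y=2.061406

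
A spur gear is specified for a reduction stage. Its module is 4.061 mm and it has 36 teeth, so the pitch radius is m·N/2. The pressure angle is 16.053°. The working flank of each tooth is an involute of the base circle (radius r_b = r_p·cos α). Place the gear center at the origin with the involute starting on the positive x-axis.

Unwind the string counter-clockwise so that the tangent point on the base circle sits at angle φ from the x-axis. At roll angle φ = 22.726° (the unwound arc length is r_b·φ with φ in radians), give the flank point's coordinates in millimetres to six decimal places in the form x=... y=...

pitch radius r_p = m·N/2 = 4.061·36/2 = 73.098000
base radius r_b = r_p·cos α = 73.098000·cos 16.053° = 70.247639
roll angle φ = 22.726° = 0.39664353 rad
x = r_b·(cos φ + φ·sin φ) = 70.247639·(0.92236288 + 0.39664353·0.38632464) = 75.558083
y = r_b·(sin φ − φ·cos φ) = 70.247639·(0.38632464 − 0.39664353·0.92236288) = 1.438347

x=75.558083 y=1.438347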